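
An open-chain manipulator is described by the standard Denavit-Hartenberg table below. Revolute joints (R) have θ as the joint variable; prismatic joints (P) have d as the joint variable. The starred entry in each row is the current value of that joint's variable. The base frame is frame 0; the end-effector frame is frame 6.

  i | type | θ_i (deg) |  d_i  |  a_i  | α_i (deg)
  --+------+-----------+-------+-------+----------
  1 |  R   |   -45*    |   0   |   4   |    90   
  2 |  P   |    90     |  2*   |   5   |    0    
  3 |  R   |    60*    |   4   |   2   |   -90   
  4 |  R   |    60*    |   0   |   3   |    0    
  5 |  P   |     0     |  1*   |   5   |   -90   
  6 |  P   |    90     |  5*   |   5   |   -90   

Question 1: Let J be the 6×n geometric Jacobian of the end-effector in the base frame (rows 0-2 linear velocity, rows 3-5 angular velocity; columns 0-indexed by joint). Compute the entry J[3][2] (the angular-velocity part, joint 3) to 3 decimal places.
-0.707

axis z_2 = (-0.7071,-0.7071,0.0000); lever o_n−o_2 = (4.2299,3.4467,4.2990)
cross product → J_v[:, 2] = (-3.0399,3.0399,0.5538)
J_ω[:, 2] = z_2
entry J[3][2] = -0.7071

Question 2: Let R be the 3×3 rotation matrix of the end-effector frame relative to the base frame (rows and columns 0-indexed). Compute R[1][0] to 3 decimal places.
-0.354

End-effector x-axis (col 0 of R) = (0.3536,-0.3536,0.8660)
R[1][0] = -0.3536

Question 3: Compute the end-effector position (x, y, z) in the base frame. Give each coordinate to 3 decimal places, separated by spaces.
5.644 -0.796 9.299

after link 1: o_1 = (2.8284, -2.8284, 0.0000)
after link 2: o_2 = (1.4142, -4.2426, 5.0000)
after link 3: o_3 = (-2.6390, -5.8463, 6.0000)
after link 4: o_4 = (-1.7204, -3.0906, 6.7500)
after link 5: o_5 = (-0.5430, 1.8557, 7.1340)
after link 6: o_6 = (5.6442, -0.7960, 9.2990)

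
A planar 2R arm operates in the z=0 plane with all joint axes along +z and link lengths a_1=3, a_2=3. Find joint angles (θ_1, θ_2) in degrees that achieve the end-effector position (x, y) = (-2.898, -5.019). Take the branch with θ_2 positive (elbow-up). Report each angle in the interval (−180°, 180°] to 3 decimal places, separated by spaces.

-135.001 29.998

cos θ_2 = (33.5888−3²−3²)/(2·3·3) = 0.8660; θ_2 = 29.9980° (elbow-up)
β = atan2(-5.0190,-2.8980) = -120.0024°; ψ = atan2(1.4999,5.5981) = 14.9990°
θ_1 = β − ψ = -135.0014°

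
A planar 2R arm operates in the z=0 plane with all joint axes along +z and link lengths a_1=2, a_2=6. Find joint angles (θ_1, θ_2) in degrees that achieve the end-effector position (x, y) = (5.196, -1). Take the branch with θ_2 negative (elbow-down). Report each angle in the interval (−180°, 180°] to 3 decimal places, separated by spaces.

cos θ_2 = (27.9984−2²−6²)/(2·2·6) = -0.5001; θ_2 = -120.0044° (elbow-down)
β = atan2(-1.0000,5.1960) = -10.8937°; ψ = atan2(-5.1959,-1.0004) = -100.8981°
θ_1 = β − ψ = 90.0044°

90.004 -120.004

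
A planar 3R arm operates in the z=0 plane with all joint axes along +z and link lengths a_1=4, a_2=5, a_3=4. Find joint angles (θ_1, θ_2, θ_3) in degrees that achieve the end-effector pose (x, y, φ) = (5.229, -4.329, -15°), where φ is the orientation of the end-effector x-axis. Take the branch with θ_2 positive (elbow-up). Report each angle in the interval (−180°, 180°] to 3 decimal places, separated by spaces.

wrist centre = target − a_3·(cos φ, sin φ) = (1.3653, -3.2937)
cos θ_2 = (12.7127−4²−5²)/(2·4·5) = -0.7072; θ_2 = 135.0062° (elbow-up)
β = atan2(-3.2937,1.3653) = -67.4853°; ψ = atan2(3.5351,0.4641) = 82.5212°
θ_1 = β − ψ = -150.0065°
θ_3 = φ − θ_1 − θ_2 = 0.0002° (wrapped to (-180°,180°])

-150.006 135.006 0.000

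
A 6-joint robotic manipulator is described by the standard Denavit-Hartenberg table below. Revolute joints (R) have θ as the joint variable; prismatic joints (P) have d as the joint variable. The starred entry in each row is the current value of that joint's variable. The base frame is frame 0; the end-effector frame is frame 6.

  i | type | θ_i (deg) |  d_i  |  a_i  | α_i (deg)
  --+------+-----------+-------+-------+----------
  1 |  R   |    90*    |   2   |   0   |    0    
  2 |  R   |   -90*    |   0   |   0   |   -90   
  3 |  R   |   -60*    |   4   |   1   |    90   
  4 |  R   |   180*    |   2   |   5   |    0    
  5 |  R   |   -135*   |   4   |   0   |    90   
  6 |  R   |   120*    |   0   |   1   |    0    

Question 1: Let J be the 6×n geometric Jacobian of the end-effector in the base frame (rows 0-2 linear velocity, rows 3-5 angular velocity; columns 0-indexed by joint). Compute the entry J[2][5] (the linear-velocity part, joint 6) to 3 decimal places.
-0.780

axis z_5 = (0.3536,-0.7071,0.6124); lever o_n−o_5 = (-0.9268,-0.3536,0.1268)
cross product → J_v[:, 5] = (0.1268,-0.6124,-0.7803)
J_ω[:, 5] = z_5
entry J[2][5] = -0.7803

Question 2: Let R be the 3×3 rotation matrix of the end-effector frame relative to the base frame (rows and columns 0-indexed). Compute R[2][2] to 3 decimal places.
0.612

End-effector z-axis (col 2 of R) = (0.3536,-0.7071,0.6124)
R[2][2] = 0.6124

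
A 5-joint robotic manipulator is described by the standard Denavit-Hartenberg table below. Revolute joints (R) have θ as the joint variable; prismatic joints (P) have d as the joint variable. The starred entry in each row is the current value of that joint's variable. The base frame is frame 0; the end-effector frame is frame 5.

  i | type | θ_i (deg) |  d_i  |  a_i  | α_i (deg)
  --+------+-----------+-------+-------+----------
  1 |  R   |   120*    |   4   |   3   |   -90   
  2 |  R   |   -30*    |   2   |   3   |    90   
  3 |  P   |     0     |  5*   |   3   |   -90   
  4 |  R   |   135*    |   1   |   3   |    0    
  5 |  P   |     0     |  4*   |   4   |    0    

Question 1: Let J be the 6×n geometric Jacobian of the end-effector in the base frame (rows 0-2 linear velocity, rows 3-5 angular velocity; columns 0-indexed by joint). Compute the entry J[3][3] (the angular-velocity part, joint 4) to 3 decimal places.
axis z_3 = (-0.8660,-0.5000,0.0000); lever o_n−o_3 = (-3.4243,-4.0690,-6.7615)
cross product → J_v[:, 3] = (3.3807,-5.8556,1.8117)
J_ω[:, 3] = z_3
entry J[3][3] = -0.8660

-0.866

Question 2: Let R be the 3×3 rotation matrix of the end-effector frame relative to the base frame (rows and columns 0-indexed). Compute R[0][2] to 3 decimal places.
-0.866

End-effector z-axis (col 2 of R) = (-0.8660,-0.5000,0.0000)
R[0][2] = -0.8660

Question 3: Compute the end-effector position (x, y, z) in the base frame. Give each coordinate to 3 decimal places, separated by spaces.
after link 1: o_1 = (-1.5000, 2.5981, 4.0000)
after link 2: o_2 = (-4.5311, 3.8481, 5.5000)
after link 3: o_3 = (-4.5801, 3.9330, 11.3301)
after link 4: o_4 = (-5.0579, 2.7606, 8.4323)
after link 5: o_5 = (-8.0044, -0.1360, 4.5686)

-8.004 -0.136 4.569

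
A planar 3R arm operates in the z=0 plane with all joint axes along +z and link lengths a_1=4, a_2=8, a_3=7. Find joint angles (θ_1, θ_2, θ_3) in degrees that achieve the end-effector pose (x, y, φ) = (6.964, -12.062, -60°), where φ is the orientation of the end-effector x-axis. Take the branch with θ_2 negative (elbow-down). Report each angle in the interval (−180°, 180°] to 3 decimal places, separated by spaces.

wrist centre = target − a_3·(cos φ, sin φ) = (3.4640, -5.9998)
cos θ_2 = (47.9972−4²−8²)/(2·4·8) = -0.5000; θ_2 = -120.0029° (elbow-down)
β = atan2(-5.9998,3.4640) = -60.0000°; ψ = atan2(-6.9280,-0.0004) = -90.0029°
θ_1 = β − ψ = 30.0029°
θ_3 = φ − θ_1 − θ_2 = 30.0000° (wrapped to (-180°,180°])

30.003 -120.003 30.000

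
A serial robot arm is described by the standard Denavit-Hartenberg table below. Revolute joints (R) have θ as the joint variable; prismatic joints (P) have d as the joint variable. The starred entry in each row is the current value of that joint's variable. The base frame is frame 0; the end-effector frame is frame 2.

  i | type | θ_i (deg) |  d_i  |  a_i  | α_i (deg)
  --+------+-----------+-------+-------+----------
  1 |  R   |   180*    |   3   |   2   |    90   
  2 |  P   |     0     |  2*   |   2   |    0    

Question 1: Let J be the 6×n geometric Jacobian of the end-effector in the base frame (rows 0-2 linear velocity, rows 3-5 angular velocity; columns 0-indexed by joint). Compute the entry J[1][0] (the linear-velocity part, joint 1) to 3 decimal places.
axis z_0 = ẑ; lever o_n−o_0 = (-4.0000,2.0000,3.0000)
cross product → J_v[:, 0] = (-2.0000,-4.0000,0.0000)
J_ω[:, 0] = z_0
entry J[1][0] = -4.0000

-4.000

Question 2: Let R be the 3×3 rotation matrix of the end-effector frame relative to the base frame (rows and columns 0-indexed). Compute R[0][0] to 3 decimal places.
End-effector x-axis (col 0 of R) = (-1.0000,0.0000,0.0000)
R[0][0] = -1.0000

-1.000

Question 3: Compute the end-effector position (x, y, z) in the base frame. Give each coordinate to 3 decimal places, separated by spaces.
-4.000 2.000 3.000

after link 1: o_1 = (-2.0000, 0.0000, 3.0000)
after link 2: o_2 = (-4.0000, 2.0000, 3.0000)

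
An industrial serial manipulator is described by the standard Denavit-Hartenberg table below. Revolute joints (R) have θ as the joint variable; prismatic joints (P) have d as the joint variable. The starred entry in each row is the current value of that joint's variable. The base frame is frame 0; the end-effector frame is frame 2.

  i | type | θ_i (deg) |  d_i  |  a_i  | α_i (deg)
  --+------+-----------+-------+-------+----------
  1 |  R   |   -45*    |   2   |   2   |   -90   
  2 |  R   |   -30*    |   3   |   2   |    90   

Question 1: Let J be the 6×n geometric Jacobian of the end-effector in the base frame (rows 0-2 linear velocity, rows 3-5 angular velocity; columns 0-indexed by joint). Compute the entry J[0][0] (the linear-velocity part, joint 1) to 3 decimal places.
axis z_0 = ẑ; lever o_n−o_0 = (4.7603,-0.5176,3.0000)
cross product → J_v[:, 0] = (0.5176,4.7603,-0.0000)
J_ω[:, 0] = z_0
entry J[0][0] = 0.5176

0.518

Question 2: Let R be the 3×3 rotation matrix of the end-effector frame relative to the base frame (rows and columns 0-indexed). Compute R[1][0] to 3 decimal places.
-0.612

End-effector x-axis (col 0 of R) = (0.6124,-0.6124,0.5000)
R[1][0] = -0.6124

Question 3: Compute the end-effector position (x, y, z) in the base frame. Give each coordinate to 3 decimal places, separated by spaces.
4.760 -0.518 3.000

after link 1: o_1 = (1.4142, -1.4142, 2.0000)
after link 2: o_2 = (4.7603, -0.5176, 3.0000)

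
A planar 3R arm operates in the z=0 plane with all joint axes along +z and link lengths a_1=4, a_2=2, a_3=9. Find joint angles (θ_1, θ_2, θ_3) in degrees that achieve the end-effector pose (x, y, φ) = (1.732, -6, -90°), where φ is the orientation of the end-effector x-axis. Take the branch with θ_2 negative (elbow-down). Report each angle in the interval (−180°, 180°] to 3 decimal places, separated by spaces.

90.001 -120.001 -60.000

wrist centre = target − a_3·(cos φ, sin φ) = (1.7320, 3.0000)
cos θ_2 = (11.9998−4²−2²)/(2·4·2) = -0.5000; θ_2 = -120.0007° (elbow-down)
β = atan2(3.0000,1.7320) = 60.0007°; ψ = atan2(-1.7320,3.0000) = -30.0000°
θ_1 = β − ψ = 90.0007°
θ_3 = φ − θ_1 − θ_2 = -60.0000° (wrapped to (-180°,180°])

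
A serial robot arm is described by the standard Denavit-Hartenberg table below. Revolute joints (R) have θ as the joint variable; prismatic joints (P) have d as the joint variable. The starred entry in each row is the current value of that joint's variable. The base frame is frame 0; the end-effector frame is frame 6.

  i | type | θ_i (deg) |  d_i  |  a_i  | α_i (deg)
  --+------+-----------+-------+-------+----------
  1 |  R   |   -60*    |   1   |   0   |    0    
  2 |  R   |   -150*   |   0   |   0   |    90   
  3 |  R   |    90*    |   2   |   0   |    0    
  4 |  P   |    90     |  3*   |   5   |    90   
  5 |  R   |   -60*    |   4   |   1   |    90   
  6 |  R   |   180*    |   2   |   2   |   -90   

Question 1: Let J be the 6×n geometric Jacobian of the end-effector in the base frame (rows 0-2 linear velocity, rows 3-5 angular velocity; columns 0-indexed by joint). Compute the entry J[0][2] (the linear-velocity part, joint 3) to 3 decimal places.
3.464

axis z_2 = (0.5000,0.8660,0.0000); lever o_n−o_2 = (4.8301,2.8301,4.0000)
cross product → J_v[:, 2] = (3.4641,-2.0000,-2.7679)
J_ω[:, 2] = z_2
entry J[0][2] = 3.4641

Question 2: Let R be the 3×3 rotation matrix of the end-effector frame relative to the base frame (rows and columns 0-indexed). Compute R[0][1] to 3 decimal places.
End-effector y-axis (col 1 of R) = (1.0000,0.0000,-0.0000)
R[0][1] = 1.0000

1.000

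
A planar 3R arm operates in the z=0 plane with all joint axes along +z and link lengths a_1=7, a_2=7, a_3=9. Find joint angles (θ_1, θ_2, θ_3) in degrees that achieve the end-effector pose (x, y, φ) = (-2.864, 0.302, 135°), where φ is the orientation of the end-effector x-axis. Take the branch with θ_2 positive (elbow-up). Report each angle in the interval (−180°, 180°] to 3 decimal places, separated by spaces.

wrist centre = target − a_3·(cos φ, sin φ) = (3.5000, -6.0620)
cos θ_2 = (48.9971−7²−7²)/(2·7·7) = -0.5000; θ_2 = 120.0020° (elbow-up)
β = atan2(-6.0620,3.5000) = -59.9994°; ψ = atan2(6.0621,3.4998) = 60.0010°
θ_1 = β − ψ = -120.0004°
θ_3 = φ − θ_1 − θ_2 = 134.9984° (wrapped to (-180°,180°])

-120.000 120.002 134.998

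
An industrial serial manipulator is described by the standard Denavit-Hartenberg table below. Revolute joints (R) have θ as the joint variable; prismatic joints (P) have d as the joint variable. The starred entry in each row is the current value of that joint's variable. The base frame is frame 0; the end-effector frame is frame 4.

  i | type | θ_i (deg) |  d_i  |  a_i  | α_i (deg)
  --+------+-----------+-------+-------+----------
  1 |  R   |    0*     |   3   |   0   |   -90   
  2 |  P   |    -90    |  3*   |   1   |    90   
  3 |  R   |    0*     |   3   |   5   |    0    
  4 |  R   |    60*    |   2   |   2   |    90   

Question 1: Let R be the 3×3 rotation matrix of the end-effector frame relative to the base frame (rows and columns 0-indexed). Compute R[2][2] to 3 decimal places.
0.866

End-effector z-axis (col 2 of R) = (-0.0000,-0.5000,0.8660)
R[2][2] = 0.8660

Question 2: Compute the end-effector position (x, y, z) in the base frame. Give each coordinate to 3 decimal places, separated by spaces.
-5.000 4.732 10.000

after link 1: o_1 = (0.0000, 0.0000, 3.0000)
after link 2: o_2 = (0.0000, 3.0000, 4.0000)
after link 3: o_3 = (-3.0000, 3.0000, 9.0000)
after link 4: o_4 = (-5.0000, 4.7321, 10.0000)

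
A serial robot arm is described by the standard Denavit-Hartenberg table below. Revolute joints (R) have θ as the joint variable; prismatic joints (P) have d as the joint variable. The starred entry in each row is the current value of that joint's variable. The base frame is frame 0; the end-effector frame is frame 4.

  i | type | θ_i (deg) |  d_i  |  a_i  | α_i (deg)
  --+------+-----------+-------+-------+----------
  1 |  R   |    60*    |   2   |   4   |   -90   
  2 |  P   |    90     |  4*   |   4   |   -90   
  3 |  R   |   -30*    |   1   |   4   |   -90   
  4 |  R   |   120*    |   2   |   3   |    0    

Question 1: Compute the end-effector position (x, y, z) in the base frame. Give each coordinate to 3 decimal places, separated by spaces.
-0.248 6.607 -5.165

after link 1: o_1 = (2.0000, 3.4641, 2.0000)
after link 2: o_2 = (-1.4641, 5.4641, -2.0000)
after link 3: o_3 = (-3.6962, 5.5981, -5.4641)
after link 4: o_4 = (-0.2476, 6.6071, -5.1651)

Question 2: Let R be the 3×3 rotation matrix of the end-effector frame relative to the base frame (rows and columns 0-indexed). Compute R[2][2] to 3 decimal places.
End-effector z-axis (col 2 of R) = (0.7500,-0.4330,-0.5000)
R[2][2] = -0.5000

-0.500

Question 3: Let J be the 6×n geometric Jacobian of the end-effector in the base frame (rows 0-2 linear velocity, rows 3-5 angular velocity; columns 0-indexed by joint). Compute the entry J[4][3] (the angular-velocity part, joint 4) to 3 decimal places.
axis z_3 = (0.7500,-0.4330,-0.5000); lever o_n−o_3 = (3.4486,1.0090,0.2990)
cross product → J_v[:, 3] = (0.3750,-1.9486,2.2500)
J_ω[:, 3] = z_3
entry J[4][3] = -0.4330

-0.433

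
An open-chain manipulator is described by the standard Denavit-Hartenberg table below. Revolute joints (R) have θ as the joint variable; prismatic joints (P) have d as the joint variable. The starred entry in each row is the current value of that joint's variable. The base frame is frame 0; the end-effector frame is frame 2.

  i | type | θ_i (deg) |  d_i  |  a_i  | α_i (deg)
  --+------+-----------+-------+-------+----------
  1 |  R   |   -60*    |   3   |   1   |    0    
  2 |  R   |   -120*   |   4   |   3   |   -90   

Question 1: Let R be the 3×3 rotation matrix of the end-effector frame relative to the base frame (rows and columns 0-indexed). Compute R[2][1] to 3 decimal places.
-1.000

End-effector y-axis (col 1 of R) = (0.0000,-0.0000,-1.0000)
R[2][1] = -1.0000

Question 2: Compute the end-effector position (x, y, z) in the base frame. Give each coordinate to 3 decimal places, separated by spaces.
after link 1: o_1 = (0.5000, -0.8660, 3.0000)
after link 2: o_2 = (-2.5000, -0.8660, 7.0000)

-2.500 -0.866 7.000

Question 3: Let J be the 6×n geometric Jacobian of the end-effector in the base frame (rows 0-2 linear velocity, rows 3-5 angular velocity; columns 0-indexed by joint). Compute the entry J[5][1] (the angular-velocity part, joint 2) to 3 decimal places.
1.000

axis z_1 = (0.0000,0.0000,1.0000); lever o_n−o_1 = (-3.0000,-0.0000,4.0000)
cross product → J_v[:, 1] = (0.0000,-3.0000,0.0000)
J_ω[:, 1] = z_1
entry J[5][1] = 1.0000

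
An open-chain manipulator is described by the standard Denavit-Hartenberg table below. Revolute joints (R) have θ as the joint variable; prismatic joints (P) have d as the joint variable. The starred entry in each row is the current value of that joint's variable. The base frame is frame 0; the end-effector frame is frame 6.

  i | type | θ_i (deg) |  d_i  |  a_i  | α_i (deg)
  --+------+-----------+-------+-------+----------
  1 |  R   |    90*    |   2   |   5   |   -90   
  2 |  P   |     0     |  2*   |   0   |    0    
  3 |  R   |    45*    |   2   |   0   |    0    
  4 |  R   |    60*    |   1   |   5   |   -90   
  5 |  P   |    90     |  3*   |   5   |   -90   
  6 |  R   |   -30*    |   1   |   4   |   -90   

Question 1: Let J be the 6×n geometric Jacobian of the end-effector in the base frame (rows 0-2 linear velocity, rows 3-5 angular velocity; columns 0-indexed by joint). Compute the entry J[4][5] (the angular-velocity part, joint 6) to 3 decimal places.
axis z_5 = (0.0000,0.2588,0.9659); lever o_n−o_5 = (3.4641,-1.6730,1.4836)
cross product → J_v[:, 5] = (2.0000,3.3461,-0.8966)
J_ω[:, 5] = z_5
entry J[4][5] = 0.2588

0.259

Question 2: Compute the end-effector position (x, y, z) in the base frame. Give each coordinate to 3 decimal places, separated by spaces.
3.464 -0.865 -0.570

after link 1: o_1 = (0.0000, 5.0000, 2.0000)
after link 2: o_2 = (-2.0000, 5.0000, 2.0000)
after link 3: o_3 = (-4.0000, 5.0000, 2.0000)
after link 4: o_4 = (-5.0000, 3.7059, -2.8296)
after link 5: o_5 = (-0.0000, 0.8081, -2.0532)
after link 6: o_6 = (3.4641, -0.8649, -0.5696)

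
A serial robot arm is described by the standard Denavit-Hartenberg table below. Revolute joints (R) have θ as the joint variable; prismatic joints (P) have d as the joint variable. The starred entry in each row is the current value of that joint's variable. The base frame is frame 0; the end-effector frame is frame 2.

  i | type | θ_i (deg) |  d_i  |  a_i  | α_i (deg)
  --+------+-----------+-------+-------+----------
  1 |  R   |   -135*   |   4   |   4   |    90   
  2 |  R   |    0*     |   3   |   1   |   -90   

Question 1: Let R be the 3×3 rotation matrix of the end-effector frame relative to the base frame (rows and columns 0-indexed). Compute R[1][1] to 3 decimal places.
-0.707

End-effector y-axis (col 1 of R) = (0.7071,-0.7071,0.0000)
R[1][1] = -0.7071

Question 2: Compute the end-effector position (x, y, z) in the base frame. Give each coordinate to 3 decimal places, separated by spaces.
after link 1: o_1 = (-2.8284, -2.8284, 4.0000)
after link 2: o_2 = (-5.6569, -1.4142, 4.0000)

-5.657 -1.414 4.000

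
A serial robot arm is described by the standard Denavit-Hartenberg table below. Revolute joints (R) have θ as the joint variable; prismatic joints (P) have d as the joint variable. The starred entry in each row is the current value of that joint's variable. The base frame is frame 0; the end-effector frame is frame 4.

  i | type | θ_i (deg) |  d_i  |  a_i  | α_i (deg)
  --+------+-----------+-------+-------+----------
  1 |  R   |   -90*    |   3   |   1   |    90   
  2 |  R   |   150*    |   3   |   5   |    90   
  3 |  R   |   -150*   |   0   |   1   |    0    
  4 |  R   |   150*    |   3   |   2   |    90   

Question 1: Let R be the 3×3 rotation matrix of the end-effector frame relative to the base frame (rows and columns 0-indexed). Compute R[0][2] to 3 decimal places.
End-effector z-axis (col 2 of R) = (1.0000,-0.0000,0.0000)
R[0][2] = 1.0000

1.000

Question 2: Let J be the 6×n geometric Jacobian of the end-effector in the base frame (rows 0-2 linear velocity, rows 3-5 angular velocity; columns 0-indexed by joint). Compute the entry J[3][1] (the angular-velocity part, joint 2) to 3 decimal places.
-1.000

axis z_1 = (-1.0000,-0.0000,0.0000); lever o_n−o_1 = (-2.5000,3.8122,5.6651)
cross product → J_v[:, 1] = (-0.0000,5.6651,-3.8122)
J_ω[:, 1] = z_1
entry J[3][1] = -1.0000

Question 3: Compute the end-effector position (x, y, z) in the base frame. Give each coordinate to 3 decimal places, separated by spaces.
after link 1: o_1 = (0.0000, -1.0000, 3.0000)
after link 2: o_2 = (-3.0000, 3.3301, 5.5000)
after link 3: o_3 = (-2.5000, 2.5801, 5.0670)
after link 4: o_4 = (-2.5000, 2.8122, 8.6651)

-2.500 2.812 8.665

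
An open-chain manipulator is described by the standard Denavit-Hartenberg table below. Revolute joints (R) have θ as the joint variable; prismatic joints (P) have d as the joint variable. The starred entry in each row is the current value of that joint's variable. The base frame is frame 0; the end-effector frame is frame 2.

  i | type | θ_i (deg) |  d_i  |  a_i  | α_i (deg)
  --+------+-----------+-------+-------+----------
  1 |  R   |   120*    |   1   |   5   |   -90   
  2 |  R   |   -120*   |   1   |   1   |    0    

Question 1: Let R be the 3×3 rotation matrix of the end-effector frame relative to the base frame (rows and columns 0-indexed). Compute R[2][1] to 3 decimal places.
0.500

End-effector y-axis (col 1 of R) = (-0.4330,0.7500,0.5000)
R[2][1] = 0.5000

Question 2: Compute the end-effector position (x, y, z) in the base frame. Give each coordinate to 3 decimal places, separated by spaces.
after link 1: o_1 = (-2.5000, 4.3301, 1.0000)
after link 2: o_2 = (-3.1160, 3.3971, 1.8660)

-3.116 3.397 1.866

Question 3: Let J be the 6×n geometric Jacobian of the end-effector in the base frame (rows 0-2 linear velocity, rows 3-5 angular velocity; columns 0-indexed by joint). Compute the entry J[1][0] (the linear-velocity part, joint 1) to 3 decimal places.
axis z_0 = ẑ; lever o_n−o_0 = (-3.1160,3.3971,1.8660)
cross product → J_v[:, 0] = (-3.3971,-3.1160,0.0000)
J_ω[:, 0] = z_0
entry J[1][0] = -3.1160

-3.116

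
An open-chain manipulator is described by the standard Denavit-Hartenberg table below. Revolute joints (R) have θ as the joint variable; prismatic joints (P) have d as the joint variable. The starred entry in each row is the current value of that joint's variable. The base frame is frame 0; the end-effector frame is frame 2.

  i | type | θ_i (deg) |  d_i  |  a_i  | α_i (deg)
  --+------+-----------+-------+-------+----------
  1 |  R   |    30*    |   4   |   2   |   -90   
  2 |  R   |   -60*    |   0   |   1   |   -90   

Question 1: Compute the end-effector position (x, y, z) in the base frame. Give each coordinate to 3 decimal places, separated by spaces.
2.165 1.250 4.866

after link 1: o_1 = (1.7321, 1.0000, 4.0000)
after link 2: o_2 = (2.1651, 1.2500, 4.8660)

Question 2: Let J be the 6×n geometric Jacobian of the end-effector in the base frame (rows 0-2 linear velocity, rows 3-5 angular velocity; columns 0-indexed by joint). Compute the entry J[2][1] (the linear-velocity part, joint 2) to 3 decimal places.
-0.500

axis z_1 = (-0.5000,0.8660,0.0000); lever o_n−o_1 = (0.4330,0.2500,0.8660)
cross product → J_v[:, 1] = (0.7500,0.4330,-0.5000)
J_ω[:, 1] = z_1
entry J[2][1] = -0.5000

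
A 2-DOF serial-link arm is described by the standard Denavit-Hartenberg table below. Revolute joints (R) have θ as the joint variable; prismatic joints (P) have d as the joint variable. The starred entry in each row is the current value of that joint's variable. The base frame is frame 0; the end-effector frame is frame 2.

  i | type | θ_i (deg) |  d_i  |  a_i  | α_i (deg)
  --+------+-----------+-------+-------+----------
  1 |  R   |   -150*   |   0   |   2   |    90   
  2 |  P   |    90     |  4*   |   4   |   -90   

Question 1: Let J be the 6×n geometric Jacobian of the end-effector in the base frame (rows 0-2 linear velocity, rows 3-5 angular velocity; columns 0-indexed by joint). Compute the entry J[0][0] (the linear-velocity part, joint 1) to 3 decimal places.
axis z_0 = ẑ; lever o_n−o_0 = (-3.7321,2.4641,4.0000)
cross product → J_v[:, 0] = (-2.4641,-3.7321,0.0000)
J_ω[:, 0] = z_0
entry J[0][0] = -2.4641

-2.464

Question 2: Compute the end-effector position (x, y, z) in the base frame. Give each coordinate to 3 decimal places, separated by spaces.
-3.732 2.464 4.000

after link 1: o_1 = (-1.7321, -1.0000, 0.0000)
after link 2: o_2 = (-3.7321, 2.4641, 4.0000)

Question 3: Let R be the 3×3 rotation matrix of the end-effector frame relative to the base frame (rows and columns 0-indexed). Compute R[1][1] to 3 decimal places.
-0.866

End-effector y-axis (col 1 of R) = (0.5000,-0.8660,-0.0000)
R[1][1] = -0.8660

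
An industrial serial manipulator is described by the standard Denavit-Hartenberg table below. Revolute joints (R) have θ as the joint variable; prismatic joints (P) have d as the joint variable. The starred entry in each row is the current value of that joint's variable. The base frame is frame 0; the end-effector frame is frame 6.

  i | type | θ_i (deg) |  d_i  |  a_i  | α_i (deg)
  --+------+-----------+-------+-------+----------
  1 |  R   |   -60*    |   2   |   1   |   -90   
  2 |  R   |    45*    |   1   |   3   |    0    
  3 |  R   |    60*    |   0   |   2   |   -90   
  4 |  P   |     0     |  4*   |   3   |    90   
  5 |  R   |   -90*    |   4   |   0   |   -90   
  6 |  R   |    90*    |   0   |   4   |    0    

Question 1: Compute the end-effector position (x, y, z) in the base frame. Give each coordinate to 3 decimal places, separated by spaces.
after link 1: o_1 = (0.5000, -0.8660, 2.0000)
after link 2: o_2 = (2.4267, -2.2031, -0.1213)
after link 3: o_3 = (2.1679, -1.7549, -2.0532)
after link 4: o_4 = (-0.1522, 2.2636, -3.9157)
after link 5: o_5 = (3.3119, 4.2636, -3.9157)
after link 6: o_6 = (-0.1522, 2.2636, -3.9157)

-0.152 2.264 -3.916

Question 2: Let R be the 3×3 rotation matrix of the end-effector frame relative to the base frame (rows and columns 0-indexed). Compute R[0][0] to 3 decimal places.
End-effector x-axis (col 0 of R) = (-0.8660,-0.5000,-0.0000)
R[0][0] = -0.8660

-0.866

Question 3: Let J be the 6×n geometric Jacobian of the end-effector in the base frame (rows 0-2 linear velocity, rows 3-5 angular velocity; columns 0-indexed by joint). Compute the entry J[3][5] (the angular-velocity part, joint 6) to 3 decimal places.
-0.129

axis z_5 = (-0.1294,0.2241,-0.9659); lever o_n−o_5 = (-3.4641,-2.0000,-0.0000)
cross product → J_v[:, 5] = (-1.9319,3.3461,1.0353)
J_ω[:, 5] = z_5
entry J[3][5] = -0.1294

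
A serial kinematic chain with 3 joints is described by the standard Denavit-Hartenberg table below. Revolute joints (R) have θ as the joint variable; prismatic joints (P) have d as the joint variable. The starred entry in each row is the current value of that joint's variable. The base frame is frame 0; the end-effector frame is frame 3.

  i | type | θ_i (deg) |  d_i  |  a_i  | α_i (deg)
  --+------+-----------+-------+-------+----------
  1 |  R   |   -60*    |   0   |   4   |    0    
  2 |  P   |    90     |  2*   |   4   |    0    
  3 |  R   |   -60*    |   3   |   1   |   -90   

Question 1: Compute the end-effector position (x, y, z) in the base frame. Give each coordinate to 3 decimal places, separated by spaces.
6.330 -1.964 5.000

after link 1: o_1 = (2.0000, -3.4641, 0.0000)
after link 2: o_2 = (5.4641, -1.4641, 2.0000)
after link 3: o_3 = (6.3301, -1.9641, 5.0000)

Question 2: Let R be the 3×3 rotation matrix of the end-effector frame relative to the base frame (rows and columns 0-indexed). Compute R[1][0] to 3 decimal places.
End-effector x-axis (col 0 of R) = (0.8660,-0.5000,0.0000)
R[1][0] = -0.5000

-0.500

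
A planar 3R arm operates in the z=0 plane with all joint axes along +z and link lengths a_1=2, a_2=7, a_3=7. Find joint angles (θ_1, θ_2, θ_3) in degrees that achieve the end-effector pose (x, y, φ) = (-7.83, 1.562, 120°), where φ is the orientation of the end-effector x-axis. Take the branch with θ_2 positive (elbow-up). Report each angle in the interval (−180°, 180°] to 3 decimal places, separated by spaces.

wrist centre = target − a_3·(cos φ, sin φ) = (-4.3300, -4.5002)
cos θ_2 = (39.0005−2²−7²)/(2·2·7) = -0.5000; θ_2 = 119.9988° (elbow-up)
β = atan2(-4.5002,-4.3300) = -133.8959°; ψ = atan2(6.0623,-1.4999) = 103.8966°
θ_1 = β − ψ = -237.7925°
θ_3 = φ − θ_1 − θ_2 = -122.2063° (wrapped to (-180°,180°])

122.207 119.999 -122.206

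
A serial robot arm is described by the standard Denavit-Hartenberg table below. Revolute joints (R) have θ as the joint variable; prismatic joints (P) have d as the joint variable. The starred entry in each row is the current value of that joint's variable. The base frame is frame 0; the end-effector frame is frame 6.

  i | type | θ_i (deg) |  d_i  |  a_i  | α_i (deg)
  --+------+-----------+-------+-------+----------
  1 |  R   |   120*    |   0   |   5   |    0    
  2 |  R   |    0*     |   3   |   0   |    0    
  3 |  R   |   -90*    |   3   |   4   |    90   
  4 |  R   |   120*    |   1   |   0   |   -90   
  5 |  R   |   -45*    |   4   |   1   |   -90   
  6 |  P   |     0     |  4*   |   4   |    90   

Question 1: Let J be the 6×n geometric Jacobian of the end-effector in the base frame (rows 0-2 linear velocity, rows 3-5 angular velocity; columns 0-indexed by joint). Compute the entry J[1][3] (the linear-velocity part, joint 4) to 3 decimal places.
axis z_3 = (0.5000,-0.8660,0.0000); lever o_n−o_3 = (-4.9021,-4.8014,3.5114)
cross product → J_v[:, 3] = (-3.0409,-1.7557,-6.6461)
J_ω[:, 3] = z_3
entry J[1][3] = -1.7557

-1.756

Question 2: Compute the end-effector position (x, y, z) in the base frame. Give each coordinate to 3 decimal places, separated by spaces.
after link 1: o_1 = (-2.5000, 4.3301, 0.0000)
after link 2: o_2 = (-2.5000, 4.3301, 3.0000)
after link 3: o_3 = (0.9641, 6.3301, 6.0000)
after link 4: o_4 = (1.4641, 5.4641, 6.0000)
after link 5: o_5 = (-1.4885, 2.9429, 4.6124)
after link 6: o_6 = (-3.9380, 1.5287, 9.5114)

-3.938 1.529 9.511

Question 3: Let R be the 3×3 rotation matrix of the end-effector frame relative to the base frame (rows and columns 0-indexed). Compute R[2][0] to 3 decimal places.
End-effector x-axis (col 0 of R) = (0.0474,-0.7891,0.6124)
R[2][0] = 0.6124

0.612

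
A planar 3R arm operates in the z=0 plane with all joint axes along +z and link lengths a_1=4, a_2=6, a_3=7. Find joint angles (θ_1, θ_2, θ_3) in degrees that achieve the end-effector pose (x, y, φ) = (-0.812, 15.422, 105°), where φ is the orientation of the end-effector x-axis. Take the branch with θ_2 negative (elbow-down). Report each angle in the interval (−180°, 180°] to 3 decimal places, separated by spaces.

wrist centre = target − a_3·(cos φ, sin φ) = (0.9997, 8.6605)
cos θ_2 = (76.0041−4²−6²)/(2·4·6) = 0.5001; θ_2 = -59.9944° (elbow-down)
β = atan2(8.6605,0.9997) = 83.4152°; ψ = atan2(-5.1959,7.0005) = -36.5832°
θ_1 = β − ψ = 119.9984°
θ_3 = φ − θ_1 − θ_2 = 44.9960° (wrapped to (-180°,180°])

119.998 -59.994 44.996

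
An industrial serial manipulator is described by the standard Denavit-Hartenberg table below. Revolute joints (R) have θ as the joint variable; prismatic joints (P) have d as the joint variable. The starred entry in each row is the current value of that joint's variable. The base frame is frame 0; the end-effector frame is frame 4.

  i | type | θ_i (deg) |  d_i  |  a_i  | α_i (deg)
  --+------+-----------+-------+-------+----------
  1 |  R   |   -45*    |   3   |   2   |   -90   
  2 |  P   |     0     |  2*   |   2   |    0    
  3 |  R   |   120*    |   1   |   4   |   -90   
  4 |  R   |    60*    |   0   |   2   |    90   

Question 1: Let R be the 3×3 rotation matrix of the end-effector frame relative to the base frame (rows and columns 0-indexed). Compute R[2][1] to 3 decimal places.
End-effector y-axis (col 1 of R) = (-0.6124,0.6124,0.5000)
R[2][1] = 0.5000

0.500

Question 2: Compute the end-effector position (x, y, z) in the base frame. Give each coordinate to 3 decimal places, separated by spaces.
after link 1: o_1 = (1.4142, -1.4142, 3.0000)
after link 2: o_2 = (4.2426, -1.4142, 3.0000)
after link 3: o_3 = (3.5355, 0.7071, -0.4641)
after link 4: o_4 = (1.9572, -0.1641, -1.3301)

1.957 -0.164 -1.330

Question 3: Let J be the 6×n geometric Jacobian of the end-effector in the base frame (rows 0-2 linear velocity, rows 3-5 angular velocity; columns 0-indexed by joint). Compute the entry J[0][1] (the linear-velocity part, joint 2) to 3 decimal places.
prismatic axis z_1 = (0.7071,0.7071,0.0000)
J_v[:, 1] = z_1; J_ω[:, 1] = (0,0,0)
entry J[0][1] = 0.7071

0.707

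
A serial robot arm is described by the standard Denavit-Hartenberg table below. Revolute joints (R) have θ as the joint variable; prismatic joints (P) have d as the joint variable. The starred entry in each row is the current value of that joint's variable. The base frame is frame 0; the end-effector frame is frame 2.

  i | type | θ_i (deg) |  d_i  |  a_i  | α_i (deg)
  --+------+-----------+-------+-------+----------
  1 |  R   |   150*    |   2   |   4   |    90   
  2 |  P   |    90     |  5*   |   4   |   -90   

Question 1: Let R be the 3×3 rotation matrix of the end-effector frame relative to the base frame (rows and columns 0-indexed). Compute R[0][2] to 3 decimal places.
0.866

End-effector z-axis (col 2 of R) = (0.8660,-0.5000,0.0000)
R[0][2] = 0.8660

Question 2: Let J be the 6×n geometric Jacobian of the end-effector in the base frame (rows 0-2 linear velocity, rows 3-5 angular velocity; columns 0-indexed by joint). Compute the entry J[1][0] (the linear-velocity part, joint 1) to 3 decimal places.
-0.964

axis z_0 = ẑ; lever o_n−o_0 = (-0.9641,6.3301,6.0000)
cross product → J_v[:, 0] = (-6.3301,-0.9641,0.0000)
J_ω[:, 0] = z_0
entry J[1][0] = -0.9641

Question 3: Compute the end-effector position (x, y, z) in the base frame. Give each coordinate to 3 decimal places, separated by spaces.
-0.964 6.330 6.000

after link 1: o_1 = (-3.4641, 2.0000, 2.0000)
after link 2: o_2 = (-0.9641, 6.3301, 6.0000)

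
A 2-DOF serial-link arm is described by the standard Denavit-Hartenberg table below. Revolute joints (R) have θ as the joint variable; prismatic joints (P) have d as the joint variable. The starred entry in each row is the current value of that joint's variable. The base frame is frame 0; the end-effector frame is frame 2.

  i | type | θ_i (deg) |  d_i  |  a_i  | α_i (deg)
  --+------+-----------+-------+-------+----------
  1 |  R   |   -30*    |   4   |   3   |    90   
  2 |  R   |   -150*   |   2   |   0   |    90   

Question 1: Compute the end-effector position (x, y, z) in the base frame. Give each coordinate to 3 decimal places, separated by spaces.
after link 1: o_1 = (2.5981, -1.5000, 4.0000)
after link 2: o_2 = (1.5981, -3.2321, 4.0000)

1.598 -3.232 4.000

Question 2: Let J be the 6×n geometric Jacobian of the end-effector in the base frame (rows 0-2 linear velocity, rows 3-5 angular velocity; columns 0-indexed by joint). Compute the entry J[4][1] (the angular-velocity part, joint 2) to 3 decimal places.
-0.866

axis z_1 = (-0.5000,-0.8660,0.0000); lever o_n−o_1 = (-1.0000,-1.7321,0.0000)
cross product → J_v[:, 1] = (0.0000,-0.0000,-0.0000)
J_ω[:, 1] = z_1
entry J[4][1] = -0.8660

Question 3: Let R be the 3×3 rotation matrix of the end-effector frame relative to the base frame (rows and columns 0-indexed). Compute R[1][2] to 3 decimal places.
End-effector z-axis (col 2 of R) = (-0.4330,0.2500,0.8660)
R[1][2] = 0.2500

0.250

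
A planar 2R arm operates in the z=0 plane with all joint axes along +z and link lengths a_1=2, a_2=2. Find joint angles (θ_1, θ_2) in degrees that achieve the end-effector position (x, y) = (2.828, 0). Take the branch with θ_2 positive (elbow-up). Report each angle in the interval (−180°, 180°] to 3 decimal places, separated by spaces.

cos θ_2 = (7.9976−2²−2²)/(2·2·2) = -0.0003; θ_2 = 90.0173° (elbow-up)
β = atan2(0.0000,2.8280) = 0.0000°; ψ = atan2(2.0000,1.9994) = 45.0087°
θ_1 = β − ψ = -45.0087°

-45.009 90.017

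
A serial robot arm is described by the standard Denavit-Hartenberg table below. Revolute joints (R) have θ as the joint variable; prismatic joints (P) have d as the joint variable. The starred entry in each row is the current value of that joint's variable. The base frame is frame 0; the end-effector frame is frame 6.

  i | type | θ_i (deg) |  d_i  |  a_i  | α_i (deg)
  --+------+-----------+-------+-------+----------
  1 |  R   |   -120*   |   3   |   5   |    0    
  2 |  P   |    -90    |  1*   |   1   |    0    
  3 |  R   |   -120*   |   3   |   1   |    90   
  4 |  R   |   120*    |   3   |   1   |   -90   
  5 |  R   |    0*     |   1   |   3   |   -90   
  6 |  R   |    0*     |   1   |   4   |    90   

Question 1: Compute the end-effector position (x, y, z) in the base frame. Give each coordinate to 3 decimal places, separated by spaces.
after link 1: o_1 = (-2.5000, -4.3301, 3.0000)
after link 2: o_2 = (-3.3660, -3.8301, 4.0000)
after link 3: o_3 = (-2.5000, -3.3301, 7.0000)
after link 4: o_4 = (-1.4330, -6.1782, 7.8660)
after link 5: o_5 = (-3.4821, -7.3612, 9.9641)
after link 6: o_6 = (-5.7141, -7.4952, 13.4282)

-5.714 -7.495 13.428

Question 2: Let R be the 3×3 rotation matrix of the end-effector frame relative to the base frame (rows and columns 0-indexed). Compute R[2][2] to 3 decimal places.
End-effector z-axis (col 2 of R) = (-0.7500,-0.4330,-0.5000)
R[2][2] = -0.5000

-0.500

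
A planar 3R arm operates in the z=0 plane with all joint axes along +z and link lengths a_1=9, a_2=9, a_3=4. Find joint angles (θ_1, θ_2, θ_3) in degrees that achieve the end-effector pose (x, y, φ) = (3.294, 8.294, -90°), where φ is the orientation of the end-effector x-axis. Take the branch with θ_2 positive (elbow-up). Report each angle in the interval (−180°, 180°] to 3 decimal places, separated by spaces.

29.999 90.003 149.998

wrist centre = target − a_3·(cos φ, sin φ) = (3.2940, 12.2940)
cos θ_2 = (161.9929−9²−9²)/(2·9·9) = -0.0000; θ_2 = 90.0025° (elbow-up)
β = atan2(12.2940,3.2940) = 75.0007°; ψ = atan2(9.0000,8.9996) = 45.0013°
θ_1 = β − ψ = 29.9995°
θ_3 = φ − θ_1 − θ_2 = 149.9980° (wrapped to (-180°,180°])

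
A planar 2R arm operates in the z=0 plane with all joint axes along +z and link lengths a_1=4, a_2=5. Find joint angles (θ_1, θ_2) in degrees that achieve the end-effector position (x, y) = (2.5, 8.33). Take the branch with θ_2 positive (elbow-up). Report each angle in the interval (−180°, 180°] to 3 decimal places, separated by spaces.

56.586 30.006

cos θ_2 = (75.6389−4²−5²)/(2·4·5) = 0.8660; θ_2 = 30.0061° (elbow-up)
β = atan2(8.3300,2.5000) = 73.2944°; ψ = atan2(2.5005,8.3299) = 16.7087°
θ_1 = β − ψ = 56.5857°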